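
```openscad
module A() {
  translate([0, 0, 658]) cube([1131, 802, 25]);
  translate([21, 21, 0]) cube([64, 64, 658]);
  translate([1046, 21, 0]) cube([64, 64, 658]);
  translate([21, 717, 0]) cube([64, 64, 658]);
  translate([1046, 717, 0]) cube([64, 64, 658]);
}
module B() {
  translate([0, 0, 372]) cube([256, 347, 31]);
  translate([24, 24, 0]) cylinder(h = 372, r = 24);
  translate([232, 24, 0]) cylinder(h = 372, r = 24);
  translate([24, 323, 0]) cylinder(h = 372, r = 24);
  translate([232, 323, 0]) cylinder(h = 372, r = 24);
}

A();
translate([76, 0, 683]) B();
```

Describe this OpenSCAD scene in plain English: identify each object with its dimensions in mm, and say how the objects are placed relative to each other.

A is a table: top 1131 mm (x) × 802 mm (y), 25 mm thick, upper face at z = 683 mm, on four 64×64 mm square legs, each inset 21 mm from the nearest pair of top edges, running from z = 0 to the bottom of the top.

B is a four-legged stool. The seat is 256×347 mm, 31 mm thick, top at z = 403 mm. It stands on four round legs, each 48 mm in diameter, from z = 0 to the seat underside, each leg's axis is inset half a diameter from the nearest pair of seat edges (so the leg's bounding box is flush with the corner).

The stool is on top of the table.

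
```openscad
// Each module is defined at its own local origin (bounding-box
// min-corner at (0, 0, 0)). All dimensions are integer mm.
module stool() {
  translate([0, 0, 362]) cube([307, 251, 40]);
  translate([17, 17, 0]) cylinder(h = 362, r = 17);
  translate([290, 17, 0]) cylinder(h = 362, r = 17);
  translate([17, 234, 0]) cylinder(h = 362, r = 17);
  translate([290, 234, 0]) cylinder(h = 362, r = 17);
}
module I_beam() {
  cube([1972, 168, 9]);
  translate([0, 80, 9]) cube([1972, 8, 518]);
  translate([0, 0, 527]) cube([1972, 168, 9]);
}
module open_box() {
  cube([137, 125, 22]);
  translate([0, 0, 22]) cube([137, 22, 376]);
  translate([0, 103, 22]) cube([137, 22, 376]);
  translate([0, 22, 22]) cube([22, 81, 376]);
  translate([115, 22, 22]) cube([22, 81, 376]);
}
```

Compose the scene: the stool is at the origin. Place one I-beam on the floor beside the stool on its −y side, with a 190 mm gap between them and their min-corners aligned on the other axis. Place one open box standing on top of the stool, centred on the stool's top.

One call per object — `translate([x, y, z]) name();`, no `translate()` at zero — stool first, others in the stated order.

stool();
translate([0, -358, 0]) I_beam();
translate([85, 63, 402]) open_box();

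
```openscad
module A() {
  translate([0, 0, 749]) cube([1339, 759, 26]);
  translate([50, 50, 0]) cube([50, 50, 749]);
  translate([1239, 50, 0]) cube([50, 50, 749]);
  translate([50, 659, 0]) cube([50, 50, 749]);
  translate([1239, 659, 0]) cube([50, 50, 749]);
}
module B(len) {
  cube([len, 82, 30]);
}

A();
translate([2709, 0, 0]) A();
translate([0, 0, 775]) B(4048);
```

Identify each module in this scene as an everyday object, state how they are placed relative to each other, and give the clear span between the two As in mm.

A is a table. B is a beam. A beam spans the tops of two tables. The clear span between the two tables is 1370 mm.

Second table starts at x = 2709; first ends at x = 1339; clear span = 2709 − 1339 = 1370 mm.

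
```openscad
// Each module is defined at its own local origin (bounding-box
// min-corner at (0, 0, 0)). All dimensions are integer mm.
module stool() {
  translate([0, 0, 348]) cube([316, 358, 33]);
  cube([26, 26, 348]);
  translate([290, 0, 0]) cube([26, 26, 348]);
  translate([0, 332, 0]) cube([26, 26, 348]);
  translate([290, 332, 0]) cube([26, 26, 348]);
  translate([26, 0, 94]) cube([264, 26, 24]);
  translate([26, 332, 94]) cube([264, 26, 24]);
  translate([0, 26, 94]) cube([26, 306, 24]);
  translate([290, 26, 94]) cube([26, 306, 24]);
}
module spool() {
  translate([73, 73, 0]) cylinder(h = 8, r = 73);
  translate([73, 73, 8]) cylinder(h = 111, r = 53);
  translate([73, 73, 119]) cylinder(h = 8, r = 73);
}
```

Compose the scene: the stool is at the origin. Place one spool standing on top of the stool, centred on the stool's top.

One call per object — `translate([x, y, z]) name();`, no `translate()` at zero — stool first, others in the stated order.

stool();
translate([85, 106, 381]) spool();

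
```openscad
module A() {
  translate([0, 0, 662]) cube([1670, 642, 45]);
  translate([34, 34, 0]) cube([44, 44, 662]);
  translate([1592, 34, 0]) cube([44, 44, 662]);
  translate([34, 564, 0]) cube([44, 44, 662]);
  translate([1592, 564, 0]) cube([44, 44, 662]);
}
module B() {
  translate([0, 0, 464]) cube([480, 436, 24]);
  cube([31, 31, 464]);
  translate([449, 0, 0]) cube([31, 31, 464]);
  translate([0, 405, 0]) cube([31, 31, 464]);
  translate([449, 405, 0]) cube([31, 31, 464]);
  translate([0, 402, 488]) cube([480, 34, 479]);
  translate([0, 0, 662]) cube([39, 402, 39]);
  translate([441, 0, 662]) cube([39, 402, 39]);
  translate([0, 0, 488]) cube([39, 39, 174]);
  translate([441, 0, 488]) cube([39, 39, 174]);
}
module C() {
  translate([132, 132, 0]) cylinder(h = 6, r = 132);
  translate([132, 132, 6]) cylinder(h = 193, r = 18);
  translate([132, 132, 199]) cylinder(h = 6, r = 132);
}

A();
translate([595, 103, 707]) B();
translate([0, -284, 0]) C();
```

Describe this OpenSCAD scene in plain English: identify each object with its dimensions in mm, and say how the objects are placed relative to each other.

A is a rectangular dining table. The top is 1670×642×45 mm with its upper surface at z = 707 mm. It stands on four 44×44 mm square legs, each inset 34 mm from the nearest pair of top edges, running from the floor to the underside of the top.

B is a chair: 480×436 mm seat, 24 mm thick, top at z = 488 mm, on four 31 mm square corner legs flush with the seat edges. A 34 mm thick backrest slab spans the full seat width, extending 479 mm above the seat top, its back face flush with the seat's +y edge. Two armrests of 39×39 mm section run along each side from the seat's front edge to the front of the backrest, top faces 213 mm above the seat top and outer faces flush with the seat's x-edges; a 39×39 mm post under the front of each armrest stands on the seat at the front corner.

C is a spool: two coaxial disc flanges of radius 132 mm and thickness 6 mm, joined by a core cylinder of radius 18 mm and height 193 mm. The lower flange rests on z = 0 and the three cylinders share a vertical axis.

The chair is on top of the table, centred. The spool is on the floor beside the table on its −y side.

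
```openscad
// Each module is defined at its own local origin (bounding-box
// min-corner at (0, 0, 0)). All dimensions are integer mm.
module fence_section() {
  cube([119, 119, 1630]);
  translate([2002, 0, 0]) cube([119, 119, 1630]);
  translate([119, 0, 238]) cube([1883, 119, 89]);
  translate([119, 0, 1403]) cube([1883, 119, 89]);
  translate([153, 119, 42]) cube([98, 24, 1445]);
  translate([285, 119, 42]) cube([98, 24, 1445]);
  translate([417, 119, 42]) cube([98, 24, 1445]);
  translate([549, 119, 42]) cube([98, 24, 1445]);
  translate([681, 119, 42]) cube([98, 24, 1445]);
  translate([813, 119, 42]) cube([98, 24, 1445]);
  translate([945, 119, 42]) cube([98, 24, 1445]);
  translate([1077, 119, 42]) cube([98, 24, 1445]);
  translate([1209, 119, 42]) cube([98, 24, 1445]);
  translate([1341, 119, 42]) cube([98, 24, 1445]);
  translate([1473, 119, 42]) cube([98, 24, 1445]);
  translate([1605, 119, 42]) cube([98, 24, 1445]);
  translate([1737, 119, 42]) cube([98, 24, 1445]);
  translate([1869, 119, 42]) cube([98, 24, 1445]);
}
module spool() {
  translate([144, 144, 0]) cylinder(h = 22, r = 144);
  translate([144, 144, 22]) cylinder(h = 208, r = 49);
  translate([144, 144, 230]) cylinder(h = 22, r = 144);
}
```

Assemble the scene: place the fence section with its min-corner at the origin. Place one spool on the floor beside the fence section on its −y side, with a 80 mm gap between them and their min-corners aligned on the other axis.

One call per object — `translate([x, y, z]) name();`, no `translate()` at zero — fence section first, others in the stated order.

fence_section();
translate([0, -368, 0]) spool();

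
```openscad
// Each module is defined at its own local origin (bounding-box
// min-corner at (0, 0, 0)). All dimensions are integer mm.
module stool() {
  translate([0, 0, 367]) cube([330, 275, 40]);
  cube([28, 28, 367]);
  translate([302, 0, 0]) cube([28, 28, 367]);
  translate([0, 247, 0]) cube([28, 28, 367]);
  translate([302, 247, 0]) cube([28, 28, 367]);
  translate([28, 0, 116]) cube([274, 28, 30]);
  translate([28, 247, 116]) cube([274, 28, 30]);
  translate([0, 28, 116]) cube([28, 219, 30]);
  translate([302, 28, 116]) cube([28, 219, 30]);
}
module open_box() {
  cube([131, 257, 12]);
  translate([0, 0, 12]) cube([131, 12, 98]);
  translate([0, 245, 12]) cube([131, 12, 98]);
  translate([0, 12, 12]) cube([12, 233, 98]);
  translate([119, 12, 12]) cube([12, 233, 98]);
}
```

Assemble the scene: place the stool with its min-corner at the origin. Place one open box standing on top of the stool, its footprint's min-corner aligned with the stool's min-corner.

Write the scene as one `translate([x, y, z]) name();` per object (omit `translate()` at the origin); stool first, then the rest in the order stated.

stool();
translate([0, 0, 407]) open_box();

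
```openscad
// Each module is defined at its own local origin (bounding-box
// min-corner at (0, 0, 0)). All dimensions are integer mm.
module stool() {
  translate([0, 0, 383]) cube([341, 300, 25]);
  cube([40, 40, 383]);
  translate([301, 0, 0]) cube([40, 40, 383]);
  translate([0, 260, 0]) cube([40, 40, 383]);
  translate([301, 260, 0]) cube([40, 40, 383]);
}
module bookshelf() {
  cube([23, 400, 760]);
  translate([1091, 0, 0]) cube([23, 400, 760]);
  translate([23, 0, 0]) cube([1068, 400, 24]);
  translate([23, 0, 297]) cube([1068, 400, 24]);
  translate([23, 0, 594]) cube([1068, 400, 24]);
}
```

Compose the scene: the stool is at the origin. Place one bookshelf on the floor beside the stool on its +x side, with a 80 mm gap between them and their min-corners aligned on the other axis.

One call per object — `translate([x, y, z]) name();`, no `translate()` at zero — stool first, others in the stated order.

stool();
translate([421, 0, 0]) bookshelf();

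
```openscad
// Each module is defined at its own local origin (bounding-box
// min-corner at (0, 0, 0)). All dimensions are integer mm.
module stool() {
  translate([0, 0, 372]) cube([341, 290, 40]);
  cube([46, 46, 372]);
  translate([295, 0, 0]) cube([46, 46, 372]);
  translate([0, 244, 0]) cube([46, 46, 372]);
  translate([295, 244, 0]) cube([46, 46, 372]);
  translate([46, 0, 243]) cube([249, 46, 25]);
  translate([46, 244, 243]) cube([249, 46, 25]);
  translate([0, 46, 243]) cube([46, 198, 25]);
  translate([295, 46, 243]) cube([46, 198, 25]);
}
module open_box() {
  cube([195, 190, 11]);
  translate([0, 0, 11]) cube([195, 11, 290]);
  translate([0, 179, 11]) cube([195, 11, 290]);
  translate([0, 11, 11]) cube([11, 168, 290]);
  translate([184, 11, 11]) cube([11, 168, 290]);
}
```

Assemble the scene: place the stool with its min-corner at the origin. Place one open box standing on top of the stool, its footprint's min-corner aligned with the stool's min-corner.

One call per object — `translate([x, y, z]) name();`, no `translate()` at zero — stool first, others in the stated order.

stool();
translate([0, 0, 412]) open_box();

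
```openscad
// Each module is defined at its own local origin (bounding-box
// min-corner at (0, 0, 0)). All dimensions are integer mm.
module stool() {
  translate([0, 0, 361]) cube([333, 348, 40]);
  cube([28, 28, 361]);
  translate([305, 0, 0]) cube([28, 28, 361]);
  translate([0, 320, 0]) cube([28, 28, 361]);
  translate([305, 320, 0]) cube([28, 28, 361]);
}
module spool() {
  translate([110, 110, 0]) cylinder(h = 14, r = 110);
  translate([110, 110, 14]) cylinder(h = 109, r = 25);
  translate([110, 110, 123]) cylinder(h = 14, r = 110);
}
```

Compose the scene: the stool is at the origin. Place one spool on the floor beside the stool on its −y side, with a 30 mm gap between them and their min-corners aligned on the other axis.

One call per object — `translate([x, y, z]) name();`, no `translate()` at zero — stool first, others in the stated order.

stool();
translate([0, -250, 0]) spool();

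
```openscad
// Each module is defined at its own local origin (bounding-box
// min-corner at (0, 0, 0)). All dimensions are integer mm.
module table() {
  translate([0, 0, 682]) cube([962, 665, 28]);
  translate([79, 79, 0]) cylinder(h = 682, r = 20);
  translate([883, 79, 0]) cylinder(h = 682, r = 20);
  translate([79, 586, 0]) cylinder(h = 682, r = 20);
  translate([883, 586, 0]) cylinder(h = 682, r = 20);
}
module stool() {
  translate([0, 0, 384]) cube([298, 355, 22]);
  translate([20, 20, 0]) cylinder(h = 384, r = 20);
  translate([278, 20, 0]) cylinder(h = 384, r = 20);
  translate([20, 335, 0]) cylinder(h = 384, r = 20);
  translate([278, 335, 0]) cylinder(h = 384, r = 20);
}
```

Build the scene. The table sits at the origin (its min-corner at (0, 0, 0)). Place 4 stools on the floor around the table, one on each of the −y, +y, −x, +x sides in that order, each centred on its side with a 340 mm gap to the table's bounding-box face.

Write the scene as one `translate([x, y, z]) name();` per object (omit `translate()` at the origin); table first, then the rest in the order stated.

table();
translate([332, -695, 0]) stool();
translate([332, 1005, 0]) stool();
translate([-638, 155, 0]) stool();
translate([1302, 155, 0]) stool();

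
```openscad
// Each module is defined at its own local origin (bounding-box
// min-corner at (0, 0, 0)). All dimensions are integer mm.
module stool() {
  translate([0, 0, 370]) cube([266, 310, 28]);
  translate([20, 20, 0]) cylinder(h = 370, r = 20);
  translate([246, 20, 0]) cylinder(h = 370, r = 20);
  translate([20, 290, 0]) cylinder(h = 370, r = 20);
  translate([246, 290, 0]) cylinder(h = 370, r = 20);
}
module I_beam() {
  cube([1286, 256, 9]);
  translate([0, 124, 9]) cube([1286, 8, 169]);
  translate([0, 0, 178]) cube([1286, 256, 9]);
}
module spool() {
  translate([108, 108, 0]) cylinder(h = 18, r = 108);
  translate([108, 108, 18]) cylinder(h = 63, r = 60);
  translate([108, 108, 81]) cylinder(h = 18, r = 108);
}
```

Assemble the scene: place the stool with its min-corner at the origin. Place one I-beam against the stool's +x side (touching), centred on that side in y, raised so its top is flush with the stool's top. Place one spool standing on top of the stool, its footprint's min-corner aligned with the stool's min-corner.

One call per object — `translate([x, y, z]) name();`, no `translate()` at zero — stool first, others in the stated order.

stool();
translate([266, 27, 211]) I_beam();
translate([0, 0, 398]) spool();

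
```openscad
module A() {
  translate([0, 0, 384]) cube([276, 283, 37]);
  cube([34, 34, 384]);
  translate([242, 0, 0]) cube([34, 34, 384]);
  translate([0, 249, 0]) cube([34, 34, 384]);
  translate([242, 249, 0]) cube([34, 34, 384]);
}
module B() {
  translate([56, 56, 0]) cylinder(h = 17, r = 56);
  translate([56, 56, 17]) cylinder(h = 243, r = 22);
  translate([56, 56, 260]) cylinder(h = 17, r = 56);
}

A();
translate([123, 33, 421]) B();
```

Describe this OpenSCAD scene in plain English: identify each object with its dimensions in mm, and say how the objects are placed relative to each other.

A is a simple wooden stool: a rectangular seat 276 mm (x) by 283 mm (y), 37 mm thick, top face at z = 421 mm, on four square legs, each 34×34 mm in cross-section. The legs rest on z = 0, each flush with a corner of the seat.

B is a spool: two coaxial disc flanges of radius 56 mm and thickness 17 mm, joined by a core cylinder of radius 22 mm and height 243 mm. The lower flange rests on z = 0 and the three cylinders share a vertical axis.

The spool is on top of the stool.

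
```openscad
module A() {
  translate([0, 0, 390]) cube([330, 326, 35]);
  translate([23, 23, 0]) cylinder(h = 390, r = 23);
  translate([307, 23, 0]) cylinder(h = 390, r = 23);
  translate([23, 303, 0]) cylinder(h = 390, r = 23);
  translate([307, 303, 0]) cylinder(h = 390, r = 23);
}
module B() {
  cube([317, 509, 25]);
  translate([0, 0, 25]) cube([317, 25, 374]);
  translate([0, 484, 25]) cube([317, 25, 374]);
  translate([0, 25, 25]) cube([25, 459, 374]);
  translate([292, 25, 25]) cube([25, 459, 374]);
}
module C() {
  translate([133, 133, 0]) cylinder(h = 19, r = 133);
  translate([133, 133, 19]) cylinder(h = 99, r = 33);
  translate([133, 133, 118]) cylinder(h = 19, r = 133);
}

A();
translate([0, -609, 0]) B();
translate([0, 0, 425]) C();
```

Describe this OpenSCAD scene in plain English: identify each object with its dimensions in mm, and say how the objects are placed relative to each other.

A is a simple wooden stool: a rectangular seat 330 mm (x) by 326 mm (y), 35 mm thick, top face at z = 425 mm, on four round legs, each 46 mm in diameter. The legs rest on z = 0, each leg's axis is inset half a diameter from the nearest pair of seat edges (so the leg's bounding box is flush with the corner).

B is an open-topped rectangular box: outside dimensions 317×509×399 mm, with a uniform wall and base thickness of 25 mm. The base is a full 317×509 slab on the floor; four walls sit on top of the base. The front and back walls (the −y and +y sides) span the full width; the two side walls fit between them.

C is a spool: two coaxial disc flanges of radius 133 mm and thickness 19 mm, joined by a core cylinder of radius 33 mm and height 99 mm. The lower flange rests on z = 0 and the three cylinders share a vertical axis.

The open box is on the floor beside the stool on its −y side. The spool is on top of the stool.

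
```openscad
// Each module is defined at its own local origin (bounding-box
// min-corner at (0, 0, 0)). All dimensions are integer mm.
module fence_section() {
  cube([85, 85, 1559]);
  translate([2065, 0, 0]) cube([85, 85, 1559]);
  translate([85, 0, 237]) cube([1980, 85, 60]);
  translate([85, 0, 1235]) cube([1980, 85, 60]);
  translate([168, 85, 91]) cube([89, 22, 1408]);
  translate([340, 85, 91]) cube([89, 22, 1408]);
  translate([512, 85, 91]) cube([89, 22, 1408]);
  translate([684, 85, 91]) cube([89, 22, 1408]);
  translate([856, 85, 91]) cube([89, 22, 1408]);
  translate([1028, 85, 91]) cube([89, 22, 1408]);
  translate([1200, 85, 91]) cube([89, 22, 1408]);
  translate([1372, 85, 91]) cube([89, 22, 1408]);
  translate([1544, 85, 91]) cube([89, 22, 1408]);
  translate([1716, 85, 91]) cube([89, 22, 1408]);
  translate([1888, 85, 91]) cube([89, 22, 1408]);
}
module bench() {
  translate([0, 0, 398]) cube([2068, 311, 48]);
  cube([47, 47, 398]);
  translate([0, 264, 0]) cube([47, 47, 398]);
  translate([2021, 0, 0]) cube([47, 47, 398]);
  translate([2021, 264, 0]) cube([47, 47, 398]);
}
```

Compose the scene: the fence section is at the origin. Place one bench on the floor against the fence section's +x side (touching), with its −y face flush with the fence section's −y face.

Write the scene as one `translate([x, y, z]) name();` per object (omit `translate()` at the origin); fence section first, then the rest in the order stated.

fence_section();
translate([2150, 0, 0]) bench();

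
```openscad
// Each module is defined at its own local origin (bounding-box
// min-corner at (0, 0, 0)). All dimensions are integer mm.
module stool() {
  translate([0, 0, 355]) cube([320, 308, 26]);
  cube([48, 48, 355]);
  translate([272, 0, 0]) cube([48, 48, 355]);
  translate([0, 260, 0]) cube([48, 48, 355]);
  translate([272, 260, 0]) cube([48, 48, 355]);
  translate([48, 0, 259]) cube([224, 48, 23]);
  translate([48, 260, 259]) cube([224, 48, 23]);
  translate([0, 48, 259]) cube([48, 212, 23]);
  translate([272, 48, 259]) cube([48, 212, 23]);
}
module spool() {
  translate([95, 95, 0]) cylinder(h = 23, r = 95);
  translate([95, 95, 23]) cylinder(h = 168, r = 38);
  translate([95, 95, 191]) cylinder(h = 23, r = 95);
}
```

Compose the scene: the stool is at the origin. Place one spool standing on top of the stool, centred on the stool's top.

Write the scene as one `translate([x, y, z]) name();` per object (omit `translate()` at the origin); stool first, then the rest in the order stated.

stool();
translate([65, 59, 381]) spool();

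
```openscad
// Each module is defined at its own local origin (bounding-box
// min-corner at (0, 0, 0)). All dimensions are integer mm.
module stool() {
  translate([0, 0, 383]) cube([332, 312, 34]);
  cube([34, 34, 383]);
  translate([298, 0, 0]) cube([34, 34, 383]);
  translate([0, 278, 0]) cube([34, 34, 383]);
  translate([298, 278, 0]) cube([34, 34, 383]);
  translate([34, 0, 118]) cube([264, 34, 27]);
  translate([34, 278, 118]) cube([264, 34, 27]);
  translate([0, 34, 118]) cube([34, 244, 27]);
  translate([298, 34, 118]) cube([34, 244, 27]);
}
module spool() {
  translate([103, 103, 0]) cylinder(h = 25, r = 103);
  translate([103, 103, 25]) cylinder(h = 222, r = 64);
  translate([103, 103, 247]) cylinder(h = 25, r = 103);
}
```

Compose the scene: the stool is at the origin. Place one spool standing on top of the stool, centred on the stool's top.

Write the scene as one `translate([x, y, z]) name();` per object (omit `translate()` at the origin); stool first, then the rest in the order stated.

stool();
translate([63, 53, 417]) spool();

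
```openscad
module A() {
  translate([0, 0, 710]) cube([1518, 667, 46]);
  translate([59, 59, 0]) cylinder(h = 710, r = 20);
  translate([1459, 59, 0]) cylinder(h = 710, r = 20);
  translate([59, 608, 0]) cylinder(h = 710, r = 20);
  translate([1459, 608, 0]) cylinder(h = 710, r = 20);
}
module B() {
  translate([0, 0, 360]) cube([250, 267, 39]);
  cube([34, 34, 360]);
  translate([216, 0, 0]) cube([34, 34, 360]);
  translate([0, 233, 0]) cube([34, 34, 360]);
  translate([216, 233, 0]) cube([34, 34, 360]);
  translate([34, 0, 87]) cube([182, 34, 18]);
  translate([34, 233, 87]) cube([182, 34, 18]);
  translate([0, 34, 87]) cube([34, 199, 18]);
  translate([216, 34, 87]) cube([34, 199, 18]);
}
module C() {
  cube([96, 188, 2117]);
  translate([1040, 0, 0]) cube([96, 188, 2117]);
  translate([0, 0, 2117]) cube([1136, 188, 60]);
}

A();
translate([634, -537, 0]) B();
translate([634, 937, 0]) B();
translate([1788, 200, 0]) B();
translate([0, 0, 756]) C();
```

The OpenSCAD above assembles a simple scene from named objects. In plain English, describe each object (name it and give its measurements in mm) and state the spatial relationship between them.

A is a table with a 1518×667 mm rectangular top, 46 mm thick, top surface at z = 756 mm, supported by four round legs of 40 mm diameter, each leg's bounding box inset 39 mm from the nearest pair of top edges, running from the floor.

B is a simple wooden stool: a rectangular seat 250 mm (x) by 267 mm (y), 39 mm thick, top face at z = 399 mm, on four square legs, each 34×34 mm in cross-section. The legs rest on z = 0, each flush with a corner of the seat. Four stretchers, 34 mm wide and 18 mm tall, connect adjacent legs with their undersides at z = 87 mm, each running between the inner faces of the legs it joins and aligned with the legs' outer faces on the other axis.

C is a door frame. The clear opening is 944 mm wide and 2117 mm high. Two 96 mm wide jambs, 188 mm deep, stand either side of the opening from the floor to the top of the opening. A 60 mm thick head sits across the top of both jambs, spanning the full outside width of the frame.

Three stools sit around the table at the −y, +y, +x sides. The door frame is on top of the table.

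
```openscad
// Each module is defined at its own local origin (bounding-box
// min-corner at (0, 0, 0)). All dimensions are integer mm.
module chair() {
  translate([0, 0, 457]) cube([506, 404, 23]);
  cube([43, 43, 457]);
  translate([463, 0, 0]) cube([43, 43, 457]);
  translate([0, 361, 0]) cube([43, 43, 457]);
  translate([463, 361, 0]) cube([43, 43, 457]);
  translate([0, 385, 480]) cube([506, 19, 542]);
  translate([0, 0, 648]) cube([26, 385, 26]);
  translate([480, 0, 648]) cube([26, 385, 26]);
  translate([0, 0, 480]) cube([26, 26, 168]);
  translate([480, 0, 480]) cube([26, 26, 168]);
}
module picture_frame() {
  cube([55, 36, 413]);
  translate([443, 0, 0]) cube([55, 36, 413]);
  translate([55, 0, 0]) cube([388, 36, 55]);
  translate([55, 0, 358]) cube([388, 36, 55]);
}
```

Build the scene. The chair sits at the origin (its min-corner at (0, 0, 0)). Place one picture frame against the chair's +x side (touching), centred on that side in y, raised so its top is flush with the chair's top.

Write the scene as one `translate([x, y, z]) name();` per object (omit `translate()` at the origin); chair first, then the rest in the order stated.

chair();
translate([506, 184, 609]) picture_frame();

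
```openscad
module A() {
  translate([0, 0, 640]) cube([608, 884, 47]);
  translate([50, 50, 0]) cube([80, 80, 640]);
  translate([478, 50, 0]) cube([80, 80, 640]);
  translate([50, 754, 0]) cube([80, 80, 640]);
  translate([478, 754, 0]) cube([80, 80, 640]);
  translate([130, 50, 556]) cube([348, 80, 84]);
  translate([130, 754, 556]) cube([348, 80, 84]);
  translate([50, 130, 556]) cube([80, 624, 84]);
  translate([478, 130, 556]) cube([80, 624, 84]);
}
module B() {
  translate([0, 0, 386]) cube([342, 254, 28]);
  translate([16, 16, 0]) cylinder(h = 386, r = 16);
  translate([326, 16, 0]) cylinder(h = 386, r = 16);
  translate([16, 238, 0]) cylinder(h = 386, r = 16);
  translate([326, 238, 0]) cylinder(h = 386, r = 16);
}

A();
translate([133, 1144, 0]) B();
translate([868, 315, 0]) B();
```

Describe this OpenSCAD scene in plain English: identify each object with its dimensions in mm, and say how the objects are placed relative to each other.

A is a rectangular dining table. The top is 608×884×47 mm with its upper surface at z = 687 mm. It stands on four 80×80 mm square legs, each inset 50 mm from the nearest pair of top edges, running from the floor to the underside of the top. Four apron rails, 80 mm thick and 84 mm tall, run between adjacent legs with their top edges flush with the underside of the top and their outer faces flush with the legs' outer faces.

B is a four-legged stool. The seat is 342×254 mm, 28 mm thick, top at z = 414 mm. It stands on four round legs, each 32 mm in diameter, from z = 0 to the seat underside, each leg's axis is inset half a diameter from the nearest pair of seat edges (so the leg's bounding box is flush with the corner).

Two stools sit around the table at the +y, +x sides.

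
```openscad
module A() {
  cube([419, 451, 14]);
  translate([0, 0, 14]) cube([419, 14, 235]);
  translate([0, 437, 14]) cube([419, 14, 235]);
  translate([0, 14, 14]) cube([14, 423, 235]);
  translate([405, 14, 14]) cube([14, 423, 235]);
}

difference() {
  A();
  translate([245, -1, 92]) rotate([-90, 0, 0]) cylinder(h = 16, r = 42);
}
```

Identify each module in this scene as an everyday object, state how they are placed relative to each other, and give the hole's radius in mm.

A is an open box. The open box has a circular hole through its front wall. The hole's radius is 42 mm.

The subtracted cylinder has r = 42 mm.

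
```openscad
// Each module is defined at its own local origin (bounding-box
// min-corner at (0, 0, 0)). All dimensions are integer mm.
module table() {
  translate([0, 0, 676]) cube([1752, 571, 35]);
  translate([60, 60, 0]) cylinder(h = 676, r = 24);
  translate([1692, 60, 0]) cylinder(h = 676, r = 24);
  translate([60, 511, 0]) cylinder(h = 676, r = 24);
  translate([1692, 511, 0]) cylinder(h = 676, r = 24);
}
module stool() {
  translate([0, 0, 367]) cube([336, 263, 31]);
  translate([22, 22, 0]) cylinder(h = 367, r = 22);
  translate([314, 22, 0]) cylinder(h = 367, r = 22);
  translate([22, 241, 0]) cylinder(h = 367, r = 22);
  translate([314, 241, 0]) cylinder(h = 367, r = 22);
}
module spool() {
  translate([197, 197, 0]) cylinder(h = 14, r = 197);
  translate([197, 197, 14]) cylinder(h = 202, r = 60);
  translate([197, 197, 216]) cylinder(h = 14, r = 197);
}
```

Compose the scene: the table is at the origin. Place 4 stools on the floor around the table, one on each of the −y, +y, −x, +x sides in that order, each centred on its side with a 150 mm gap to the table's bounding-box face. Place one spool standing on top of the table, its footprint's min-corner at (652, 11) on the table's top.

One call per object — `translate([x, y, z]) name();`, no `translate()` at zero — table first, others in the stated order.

table();
translate([708, -413, 0]) stool();
translate([708, 721, 0]) stool();
translate([-486, 154, 0]) stool();
translate([1902, 154, 0]) stool();
translate([652, 11, 711]) spool();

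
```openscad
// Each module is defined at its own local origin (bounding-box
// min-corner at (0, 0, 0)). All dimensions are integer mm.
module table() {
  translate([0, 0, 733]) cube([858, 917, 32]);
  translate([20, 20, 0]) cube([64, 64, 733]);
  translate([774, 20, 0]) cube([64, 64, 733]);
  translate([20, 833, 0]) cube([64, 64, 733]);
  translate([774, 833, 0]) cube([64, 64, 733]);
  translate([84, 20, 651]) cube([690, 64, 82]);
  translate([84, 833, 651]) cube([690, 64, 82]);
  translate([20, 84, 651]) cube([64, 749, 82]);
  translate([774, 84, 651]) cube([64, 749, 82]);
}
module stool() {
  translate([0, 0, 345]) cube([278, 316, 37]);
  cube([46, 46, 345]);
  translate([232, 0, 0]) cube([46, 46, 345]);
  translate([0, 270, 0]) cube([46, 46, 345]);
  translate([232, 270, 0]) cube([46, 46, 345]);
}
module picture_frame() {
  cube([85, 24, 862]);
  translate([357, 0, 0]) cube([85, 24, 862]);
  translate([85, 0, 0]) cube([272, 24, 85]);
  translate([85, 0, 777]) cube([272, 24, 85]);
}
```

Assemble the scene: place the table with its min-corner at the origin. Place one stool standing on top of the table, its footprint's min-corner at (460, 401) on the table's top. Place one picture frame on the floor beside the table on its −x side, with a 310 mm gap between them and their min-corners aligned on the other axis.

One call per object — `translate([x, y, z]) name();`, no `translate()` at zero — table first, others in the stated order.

table();
translate([460, 401, 765]) stool();
translate([-752, 0, 0]) picture_frame();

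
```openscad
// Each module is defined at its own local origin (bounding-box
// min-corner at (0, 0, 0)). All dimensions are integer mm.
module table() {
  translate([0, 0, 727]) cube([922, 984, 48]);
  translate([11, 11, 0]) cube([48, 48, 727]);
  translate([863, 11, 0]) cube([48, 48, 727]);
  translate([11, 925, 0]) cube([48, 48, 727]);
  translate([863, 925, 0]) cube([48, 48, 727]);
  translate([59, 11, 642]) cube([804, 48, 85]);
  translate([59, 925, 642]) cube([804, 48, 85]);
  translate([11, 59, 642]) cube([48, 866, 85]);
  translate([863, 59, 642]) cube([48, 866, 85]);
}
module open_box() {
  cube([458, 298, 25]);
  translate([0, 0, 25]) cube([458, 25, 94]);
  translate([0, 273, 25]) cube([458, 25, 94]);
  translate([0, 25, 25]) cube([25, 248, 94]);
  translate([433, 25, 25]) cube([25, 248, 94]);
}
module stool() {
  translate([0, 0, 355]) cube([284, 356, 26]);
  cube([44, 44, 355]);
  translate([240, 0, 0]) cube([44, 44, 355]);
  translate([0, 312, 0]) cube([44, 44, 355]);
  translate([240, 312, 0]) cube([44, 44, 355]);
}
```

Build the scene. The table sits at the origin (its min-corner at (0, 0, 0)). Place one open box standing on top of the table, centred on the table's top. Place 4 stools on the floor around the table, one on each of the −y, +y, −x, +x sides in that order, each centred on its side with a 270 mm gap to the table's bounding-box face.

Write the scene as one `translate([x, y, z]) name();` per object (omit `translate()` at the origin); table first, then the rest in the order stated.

table();
translate([232, 343, 775]) open_box();
translate([319, -626, 0]) stool();
translate([319, 1254, 0]) stool();
translate([-554, 314, 0]) stool();
translate([1192, 314, 0]) stool();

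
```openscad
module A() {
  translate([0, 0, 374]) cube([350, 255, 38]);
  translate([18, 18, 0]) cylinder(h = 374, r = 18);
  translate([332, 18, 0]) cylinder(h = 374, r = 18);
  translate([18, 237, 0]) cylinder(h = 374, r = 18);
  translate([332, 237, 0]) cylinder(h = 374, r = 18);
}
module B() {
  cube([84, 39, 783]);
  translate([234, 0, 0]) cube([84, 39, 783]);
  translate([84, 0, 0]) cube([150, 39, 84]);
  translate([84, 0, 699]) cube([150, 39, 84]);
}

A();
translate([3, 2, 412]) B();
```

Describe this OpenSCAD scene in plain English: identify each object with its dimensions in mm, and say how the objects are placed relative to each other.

A is a four-legged stool. The seat is 350×255 mm, 38 mm thick, top at z = 412 mm. It stands on four round legs, each 36 mm in diameter, from z = 0 to the seat underside, each leg's axis is inset half a diameter from the nearest pair of seat edges (so the leg's bounding box is flush with the corner).

B is a rectangular picture frame lying in the x–z plane (depth along y). The opening is 150 mm wide (x) by 615 mm tall (z), surrounded by a border 84 mm wide on all four sides. The frame is 39 mm deep and is made of two full-height vertical stiles with two horizontal rails fitted between them.

The picture frame is on top of the stool.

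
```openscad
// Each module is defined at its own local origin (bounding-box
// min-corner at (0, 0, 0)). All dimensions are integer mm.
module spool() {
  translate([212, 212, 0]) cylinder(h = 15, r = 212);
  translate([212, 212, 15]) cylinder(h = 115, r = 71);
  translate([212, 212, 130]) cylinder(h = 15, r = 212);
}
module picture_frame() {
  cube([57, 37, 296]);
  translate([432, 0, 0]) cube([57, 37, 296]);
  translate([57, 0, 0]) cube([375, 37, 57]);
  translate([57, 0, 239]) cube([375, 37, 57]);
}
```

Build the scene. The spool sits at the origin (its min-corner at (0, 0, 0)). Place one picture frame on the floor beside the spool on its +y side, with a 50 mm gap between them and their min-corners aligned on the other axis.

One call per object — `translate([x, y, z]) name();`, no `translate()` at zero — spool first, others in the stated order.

spool();
translate([0, 474, 0]) picture_frame();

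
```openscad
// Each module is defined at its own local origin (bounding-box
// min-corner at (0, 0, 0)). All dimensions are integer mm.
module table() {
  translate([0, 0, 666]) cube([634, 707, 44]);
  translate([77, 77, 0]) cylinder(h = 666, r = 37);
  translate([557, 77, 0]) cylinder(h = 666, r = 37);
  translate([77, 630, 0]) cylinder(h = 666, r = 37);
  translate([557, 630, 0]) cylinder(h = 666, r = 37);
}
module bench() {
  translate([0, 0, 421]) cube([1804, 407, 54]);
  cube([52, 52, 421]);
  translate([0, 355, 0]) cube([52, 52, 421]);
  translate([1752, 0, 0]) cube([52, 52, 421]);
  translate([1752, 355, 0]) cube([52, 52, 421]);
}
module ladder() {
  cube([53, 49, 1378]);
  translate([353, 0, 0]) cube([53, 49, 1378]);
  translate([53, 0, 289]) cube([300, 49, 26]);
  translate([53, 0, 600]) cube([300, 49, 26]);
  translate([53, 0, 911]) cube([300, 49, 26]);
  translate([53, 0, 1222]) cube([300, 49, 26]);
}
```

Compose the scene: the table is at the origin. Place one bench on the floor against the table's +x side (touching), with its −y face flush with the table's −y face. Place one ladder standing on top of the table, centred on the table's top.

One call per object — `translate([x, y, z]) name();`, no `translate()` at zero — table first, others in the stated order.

table();
translate([634, 0, 0]) bench();
translate([114, 329, 710]) ladder();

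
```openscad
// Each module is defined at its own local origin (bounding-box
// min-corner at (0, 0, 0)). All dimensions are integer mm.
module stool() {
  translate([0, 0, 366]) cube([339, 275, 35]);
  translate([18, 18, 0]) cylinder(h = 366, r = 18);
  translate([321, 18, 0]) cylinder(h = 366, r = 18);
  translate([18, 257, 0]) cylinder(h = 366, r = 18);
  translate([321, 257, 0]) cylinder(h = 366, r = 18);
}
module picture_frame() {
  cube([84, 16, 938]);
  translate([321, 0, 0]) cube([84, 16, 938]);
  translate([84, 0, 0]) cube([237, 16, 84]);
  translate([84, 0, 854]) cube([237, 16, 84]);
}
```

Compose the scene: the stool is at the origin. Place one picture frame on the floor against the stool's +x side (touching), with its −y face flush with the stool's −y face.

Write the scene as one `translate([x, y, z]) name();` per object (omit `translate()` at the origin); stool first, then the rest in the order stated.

stool();
translate([339, 0, 0]) picture_frame();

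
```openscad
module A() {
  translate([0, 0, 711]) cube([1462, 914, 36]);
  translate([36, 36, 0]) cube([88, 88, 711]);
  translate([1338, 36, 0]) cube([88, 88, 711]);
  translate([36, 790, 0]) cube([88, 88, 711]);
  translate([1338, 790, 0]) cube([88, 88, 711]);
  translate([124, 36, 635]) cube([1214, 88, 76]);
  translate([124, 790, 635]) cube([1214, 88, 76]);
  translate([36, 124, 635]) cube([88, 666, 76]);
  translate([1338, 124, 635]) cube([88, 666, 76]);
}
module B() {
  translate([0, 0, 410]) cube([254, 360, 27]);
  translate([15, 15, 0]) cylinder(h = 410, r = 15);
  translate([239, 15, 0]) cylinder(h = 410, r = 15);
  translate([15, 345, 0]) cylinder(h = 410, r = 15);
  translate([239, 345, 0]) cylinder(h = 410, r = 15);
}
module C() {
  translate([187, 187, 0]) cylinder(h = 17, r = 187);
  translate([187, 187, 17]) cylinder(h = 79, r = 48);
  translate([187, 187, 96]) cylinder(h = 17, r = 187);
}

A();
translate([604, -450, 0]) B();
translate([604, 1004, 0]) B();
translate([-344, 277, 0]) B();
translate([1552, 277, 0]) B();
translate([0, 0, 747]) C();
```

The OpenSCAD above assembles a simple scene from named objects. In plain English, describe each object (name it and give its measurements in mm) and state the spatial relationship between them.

A is a rectangular dining table. The top is 1462×914×36 mm with its upper surface at z = 747 mm. It stands on four 88×88 mm square legs, each inset 36 mm from the nearest pair of top edges, running from the floor to the underside of the top. Four apron rails, 88 mm thick and 76 mm tall, run between adjacent legs with their top edges flush with the underside of the top and their outer faces flush with the legs' outer faces.

B is a simple wooden stool: a rectangular seat 254 mm (x) by 360 mm (y), 27 mm thick, top face at z = 437 mm, on four round legs, each 30 mm in diameter. The legs rest on z = 0, each leg's axis is inset half a diameter from the nearest pair of seat edges (so the leg's bounding box is flush with the corner).

C is a spool: two coaxial disc flanges of radius 187 mm and thickness 17 mm, joined by a core cylinder of radius 48 mm and height 79 mm. The lower flange rests on z = 0 and the three cylinders share a vertical axis.

Four stools sit around the table at the −y, +y, −x, +x sides. The spool is on top of the table.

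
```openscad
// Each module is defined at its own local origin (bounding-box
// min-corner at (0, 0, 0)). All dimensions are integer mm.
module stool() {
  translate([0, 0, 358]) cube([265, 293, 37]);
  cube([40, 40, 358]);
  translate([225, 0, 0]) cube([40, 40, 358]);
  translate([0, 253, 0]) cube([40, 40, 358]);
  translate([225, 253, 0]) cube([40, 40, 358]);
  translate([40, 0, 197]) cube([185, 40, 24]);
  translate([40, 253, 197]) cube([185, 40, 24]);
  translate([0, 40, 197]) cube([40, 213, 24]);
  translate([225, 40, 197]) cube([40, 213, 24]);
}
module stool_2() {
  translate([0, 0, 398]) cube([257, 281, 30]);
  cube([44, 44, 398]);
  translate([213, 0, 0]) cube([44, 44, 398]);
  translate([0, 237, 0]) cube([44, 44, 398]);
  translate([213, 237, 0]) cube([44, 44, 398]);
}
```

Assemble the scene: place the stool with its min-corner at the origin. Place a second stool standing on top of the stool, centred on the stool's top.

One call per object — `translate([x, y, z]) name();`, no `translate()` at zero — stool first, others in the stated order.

stool();
translate([4, 6, 395]) stool_2();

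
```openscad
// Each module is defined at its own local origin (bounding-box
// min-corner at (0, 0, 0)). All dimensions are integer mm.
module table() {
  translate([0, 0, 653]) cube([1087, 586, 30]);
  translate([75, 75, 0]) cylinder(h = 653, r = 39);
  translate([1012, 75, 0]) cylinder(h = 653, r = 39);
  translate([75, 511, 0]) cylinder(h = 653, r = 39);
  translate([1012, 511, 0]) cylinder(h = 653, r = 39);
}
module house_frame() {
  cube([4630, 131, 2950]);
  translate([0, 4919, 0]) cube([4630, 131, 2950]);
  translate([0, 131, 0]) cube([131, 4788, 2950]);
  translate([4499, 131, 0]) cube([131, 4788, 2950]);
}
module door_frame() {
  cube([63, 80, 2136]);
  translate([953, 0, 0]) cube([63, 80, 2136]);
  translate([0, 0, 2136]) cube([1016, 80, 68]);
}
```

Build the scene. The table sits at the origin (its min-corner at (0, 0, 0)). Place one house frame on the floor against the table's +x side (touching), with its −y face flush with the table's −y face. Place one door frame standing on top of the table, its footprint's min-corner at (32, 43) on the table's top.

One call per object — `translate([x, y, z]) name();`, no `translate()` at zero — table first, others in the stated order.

table();
translate([1087, 0, 0]) house_frame();
translate([32, 43, 683]) door_frame();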